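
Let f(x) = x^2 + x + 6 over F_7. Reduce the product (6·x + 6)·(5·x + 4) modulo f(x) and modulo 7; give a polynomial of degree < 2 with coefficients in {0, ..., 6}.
Multiply as integer polynomials: a · b = 30·x^2 + 54·x + 24. Reducing coefficients mod 7: a · b ≡ 2·x^2 + 5·x + 3. Now divide by f(x) = x^2 + x + 6 in F_7[x], eliminating the leading term at each step:
  leading term 2·x^2: subtract (2)·f(x) = 2·x^2 + 2·x + 5, leaving 3·x + 5 (coefficients mod 7)
The degree is now < 2, so this is the remainder. Hence a · b ≡ 3·x + 5 in F_7[x]/(f).

Final answer: a · b ≡ 3·x + 5 (mod f(x))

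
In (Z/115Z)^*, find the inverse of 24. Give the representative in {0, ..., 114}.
Apply the extended Euclidean algorithm to (115, 24), tracking rows (r, s, t) with s·115 + t·24 = r. Each division r_prev = q·r_cur + r_new produces the new row as (previous row) − q·(current row):
  row A: (115, 1, 0)   [1·115 + 0·24 = 115]
  row B: (24, 0, 1)   [0·115 + 1·24 = 24]
  115 = 4·24 + 19   → row C = row A − 4·row B = (19, 1, −4)   [check: 1·115 − 4·24 = 19]
  24 = 1·19 + 5   → row D = row B − 1·row C = (5, −1, 5)   [check: −1·115 + 5·24 = 5]
  19 = 3·5 + 4   → row E = row C − 3·row D = (4, 4, −19)   [check: 4·115 − 19·24 = 4]
  5 = 1·4 + 1   → row F = row D − 1·row E = (1, −5, 24)   [check: −5·115 + 24·24 = 1]
  4 = 4·1 + 0   → remainder 0, stop. gcd = 1 (last nonzero row F).
The gcd is 1, so 24 is invertible mod 115. The last nonzero row gives −5·115 + 24·24 = 1, so t = 24. So 24^(−1) ≡ 24 (mod 115). Verify: 24 · 24 = 576 ≡ 1 (mod 115). ✓

Final answer: 24^(−1) ≡ 24 (mod 115)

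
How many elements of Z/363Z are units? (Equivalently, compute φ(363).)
An element a ∈ Z/363Z is a unit iff gcd(a, 363) = 1, so the number of units is φ(363). φ is multiplicative, with φ(p^e) = p^e − p^(e−1). Factorise 363 = 3 · 11^2. Then
  φ(363) = (3 − 1) · (11^2 − 11^1) = 2 · 110 = 220.

Final answer: Z/363Z has φ(363) = 220 units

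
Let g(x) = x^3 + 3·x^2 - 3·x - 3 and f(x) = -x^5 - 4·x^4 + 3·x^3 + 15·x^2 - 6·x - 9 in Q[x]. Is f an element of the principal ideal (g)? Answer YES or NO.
YES

In Q[x] the ideal (g) consists of all multiples of g, so f ∈ (g) iff g | f, i.e. iff the remainder of f on division by g is 0. Divide f by g (g is monic, so eliminate the leading term of the running remainder at each step):
  leading term -x^5: subtract (-x^2)·g(x) = -x^5 - 3·x^4 + 3·x^3 + 3·x^2, leaving -x^4 + 12·x^2 - 6·x - 9
  leading term -x^4: subtract (-x)·g(x) = -x^4 - 3·x^3 + 3·x^2 + 3·x, leaving 3·x^3 + 9·x^2 - 9·x - 9
  leading term 3·x^3: subtract (3)·g(x) = 3·x^3 + 9·x^2 - 9·x - 9, leaving 0
The remainder is 0, so f(x) = g(x) · h(x) with h(x) = -x^2 - x + 3. Hence g | f, i.e. f ∈ (g).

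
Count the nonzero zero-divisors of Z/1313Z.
Z/1313Z has 112 nonzero zero-divisors

In Z/1313Z each nonzero element is either a unit (gcd with 1313 is 1) or a zero-divisor (gcd > 1). The number of units is φ(1313): factorise 1313 = 13 · 101, so φ(1313) = (13 − 1) · (101 − 1) = 12 · 100 = 1200. The nonzero elements number 1313 − 1 = 1312. Hence the nonzero zero-divisors number 1312 − 1200 = 112.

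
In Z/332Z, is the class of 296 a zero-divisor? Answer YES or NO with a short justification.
gcd(296, 332) = 4 > 1, so 296 is not a unit in Z/332Z. In Z/nZ every nonzero non-unit is a zero-divisor: explicitly, take b = 332/gcd = 83 ≠ 0 (mod 332); then 296·83 = 24568 = 74·332, i.e. 296·83 ≡ 0 (mod 332). So 296 is a zero-divisor.

Final answer: YES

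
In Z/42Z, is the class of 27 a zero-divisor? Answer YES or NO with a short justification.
gcd(27, 42) = 3 > 1, so 27 is not a unit in Z/42Z. In Z/nZ every nonzero non-unit is a zero-divisor: explicitly, take b = 42/gcd = 14 ≠ 0 (mod 42); then 27·14 = 378 = 9·42, i.e. 27·14 ≡ 0 (mod 42). So 27 is a zero-divisor.

Final answer: YES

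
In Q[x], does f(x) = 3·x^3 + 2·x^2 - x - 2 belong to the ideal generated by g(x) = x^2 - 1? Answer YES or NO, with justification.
In Q[x] the ideal (g) consists of all multiples of g, so f ∈ (g) iff g | f, i.e. iff the remainder of f on division by g is 0. Divide f by g (g is monic, so eliminate the leading term of the running remainder at each step):
  leading term 3·x^3: subtract (3·x)·g(x) = 3·x^3 - 3·x, leaving 2·x^2 + 2·x - 2
  leading term 2·x^2: subtract (2)·g(x) = 2·x^2 - 2, leaving 2·x
The remainder r(x) = 2·x ≠ 0 (and deg r < deg g), so g ∤ f, i.e. f ∉ (g).

Final answer: NO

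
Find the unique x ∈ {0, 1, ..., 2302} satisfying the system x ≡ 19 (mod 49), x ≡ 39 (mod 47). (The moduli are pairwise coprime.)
The moduli 49, 47 are pairwise coprime, so by the CRT there is a unique solution mod 49·47 = 2303.
Solve by successive substitution. Start with x ≡ 19 (mod 49).
  Combine with x ≡ 39 (mod 47): write x = 19 + 49·t and require 19 + 49·t ≡ 39 (mod 47), i.e. 49·t ≡ 39 − 19 ≡ 20 (mod 47). Since 49^(−1) ≡ 24 (mod 47) (49 ≡ 2 (mod 47)), t ≡ 24·20 ≡ 10 (mod 47). So x ≡ 19 + 49·10 = 509 (mod 2303).
Unique solution in [0, 2303): x = 509.

Final answer: x ≡ 509 (mod 2303); the representative in [0, 2303) is 509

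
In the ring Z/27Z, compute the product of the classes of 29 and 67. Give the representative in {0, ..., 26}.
Reduce the factors first: 29 ≡ 2, 67 ≡ 13 (mod 27), so 29 · 67 ≡ 2 · 13 (mod 27). 2 · 13 = 26. Dividing by 27: 26 = 0·27 + 26. So (29 · 67) mod 27 = 26.

Final answer: 26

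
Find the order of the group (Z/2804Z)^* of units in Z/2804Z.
|(Z/2804Z)^*| = 1400

(Z/2804Z)^* consists of the classes a with gcd(a, 2804) = 1, so its order is φ(2804). φ is multiplicative, with φ(p^e) = p^e − p^(e−1). Factorise 2804 = 2^2 · 701. Then
  φ(2804) = (2^2 − 2^1) · (701 − 1) = 2 · 700 = 1400.
Thus |(Z/2804Z)^*| = 1400.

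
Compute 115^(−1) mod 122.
115^(−1) ≡ 87 (mod 122)

Apply the extended Euclidean algorithm to (122, 115), tracking rows (r, s, t) with s·122 + t·115 = r. Each division r_prev = q·r_cur + r_new produces the new row as (previous row) − q·(current row):
  row A: (122, 1, 0)   [1·122 + 0·115 = 122]
  row B: (115, 0, 1)   [0·122 + 1·115 = 115]
  122 = 1·115 + 7   → row C = row A − 1·row B = (7, 1, −1)   [check: 1·122 − 1·115 = 7]
  115 = 16·7 + 3   → row D = row B − 16·row C = (3, −16, 17)   [check: −16·122 + 17·115 = 3]
  7 = 2·3 + 1   → row E = row C − 2·row D = (1, 33, −35)   [check: 33·122 − 35·115 = 1]
  3 = 3·1 + 0   → remainder 0, stop. gcd = 1 (last nonzero row E).
The gcd is 1, so 115 is invertible mod 122. The last nonzero row gives 33·122 − 35·115 = 1, so t = −35. So 115^(−1) ≡ −35 ≡ 87 (mod 122). Verify: 115 · 87 = 10005 ≡ 1 (mod 122). ✓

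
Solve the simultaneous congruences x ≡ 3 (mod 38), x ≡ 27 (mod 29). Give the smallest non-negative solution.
The moduli 38, 29 are pairwise coprime, so by the CRT there is a unique solution mod 38·29 = 1102.
Solve by successive substitution. Start with x ≡ 3 (mod 38).
  Combine with x ≡ 27 (mod 29): write x = 3 + 38·t and require 3 + 38·t ≡ 27 (mod 29), i.e. 38·t ≡ 27 − 3 ≡ 24 (mod 29). Since 38^(−1) ≡ 13 (mod 29) (38 ≡ 9 (mod 29)), t ≡ 13·24 ≡ 22 (mod 29). So x ≡ 3 + 38·22 = 839 (mod 1102).
Unique solution in [0, 1102): x = 839.

Final answer: x ≡ 839 (mod 1102); the representative in [0, 1102) is 839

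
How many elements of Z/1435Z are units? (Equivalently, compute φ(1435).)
An element a ∈ Z/1435Z is a unit iff gcd(a, 1435) = 1, so the number of units is φ(1435). φ is multiplicative, with φ(p^e) = p^e − p^(e−1). Factorise 1435 = 5 · 7 · 41. Then
  φ(1435) = (5 − 1) · (7 − 1) · (41 − 1) = 4 · 6 · 40 = 960.

Final answer: Z/1435Z has φ(1435) = 960 units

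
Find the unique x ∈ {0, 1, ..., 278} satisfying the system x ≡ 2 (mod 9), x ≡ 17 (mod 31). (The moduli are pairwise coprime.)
x ≡ 110 (mod 279); the representative in [0, 279) is 110

The moduli 9, 31 are pairwise coprime, so by the CRT there is a unique solution mod 9·31 = 279.
Solve by successive substitution. Start with x ≡ 2 (mod 9).
  Combine with x ≡ 17 (mod 31): write x = 2 + 9·t and require 2 + 9·t ≡ 17 (mod 31), i.e. 9·t ≡ 17 − 2 ≡ 15 (mod 31). Since 9^(−1) ≡ 7 (mod 31), t ≡ 7·15 ≡ 12 (mod 31). So x ≡ 2 + 9·12 = 110 (mod 279).
Unique solution in [0, 279): x = 110.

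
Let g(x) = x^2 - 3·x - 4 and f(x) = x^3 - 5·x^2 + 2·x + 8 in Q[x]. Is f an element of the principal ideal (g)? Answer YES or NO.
YES

In Q[x] the ideal (g) consists of all multiples of g, so f ∈ (g) iff g | f, i.e. iff the remainder of f on division by g is 0. Divide f by g (g is monic, so eliminate the leading term of the running remainder at each step):
  leading term x^3: subtract (x)·g(x) = x^3 - 3·x^2 - 4·x, leaving -2·x^2 + 6·x + 8
  leading term -2·x^2: subtract (-2)·g(x) = -2·x^2 + 6·x + 8, leaving 0
The remainder is 0, so f(x) = g(x) · h(x) with h(x) = x - 2. Hence g | f, i.e. f ∈ (g).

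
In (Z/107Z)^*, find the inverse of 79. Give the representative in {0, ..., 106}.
Apply the extended Euclidean algorithm to (107, 79), tracking rows (r, s, t) with s·107 + t·79 = r. Each division r_prev = q·r_cur + r_new produces the new row as (previous row) − q·(current row):
  row A: (107, 1, 0)   [1·107 + 0·79 = 107]
  row B: (79, 0, 1)   [0·107 + 1·79 = 79]
  107 = 1·79 + 28   → row C = row A − 1·row B = (28, 1, −1)   [check: 1·107 − 1·79 = 28]
  79 = 2·28 + 23   → row D = row B − 2·row C = (23, −2, 3)   [check: −2·107 + 3·79 = 23]
  28 = 1·23 + 5   → row E = row C − 1·row D = (5, 3, −4)   [check: 3·107 − 4·79 = 5]
  23 = 4·5 + 3   → row F = row D − 4·row E = (3, −14, 19)   [check: −14·107 + 19·79 = 3]
  5 = 1·3 + 2   → row G = row E − 1·row F = (2, 17, −23)   [check: 17·107 − 23·79 = 2]
  3 = 1·2 + 1   → row H = row F − 1·row G = (1, −31, 42)   [check: −31·107 + 42·79 = 1]
  2 = 2·1 + 0   → remainder 0, stop. gcd = 1 (last nonzero row H).
The gcd is 1, so 79 is invertible mod 107. The last nonzero row gives −31·107 + 42·79 = 1, so t = 42. So 79^(−1) ≡ 42 (mod 107). Verify: 79 · 42 = 3318 ≡ 1 (mod 107). ✓

Final answer: 79^(−1) ≡ 42 (mod 107)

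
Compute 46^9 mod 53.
10

Use repeated squaring. Binary(9) = 1001. Walk through the bits of the exponent 9 left-to-right: at each bit after the leading one, square the running value, then multiply by 46 if the bit is 1 (always reducing mod 53):
  bit 1 = 1 (leading): start with 46.
  bit 2 = 0: square 46^2 = 2116 ≡ 49 (mod 53).
  bit 3 = 0: square 49^2 = 2401 ≡ 16 (mod 53).
  bit 4 = 1: square 16^2 = 256 ≡ 44; bit is 1, so multiply 44·46 = 2024 ≡ 10 (mod 53).
Final value: 46^9 ≡ 10 (mod 53).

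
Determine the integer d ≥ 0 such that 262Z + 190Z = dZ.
(262, 190) = (2); d = 2

In the PID Z, (a, b) is generated by gcd(a, b). Compute gcd(262, 190) with the extended Euclidean algorithm, tracking rows (r, s, t) with s·262 + t·190 = r:
  row A: (262, 1, 0)   [1·262 + 0·190 = 262]
  row B: (190, 0, 1)   [0·262 + 1·190 = 190]
  262 = 1·190 + 72   → row C = row A − 1·row B = (72, 1, −1)   [check: 1·262 − 1·190 = 72]
  190 = 2·72 + 46   → row D = row B − 2·row C = (46, −2, 3)   [check: −2·262 + 3·190 = 46]
  72 = 1·46 + 26   → row E = row C − 1·row D = (26, 3, −4)   [check: 3·262 − 4·190 = 26]
  46 = 1·26 + 20   → row F = row D − 1·row E = (20, −5, 7)   [check: −5·262 + 7·190 = 20]
  26 = 1·20 + 6   → row G = row E − 1·row F = (6, 8, −11)   [check: 8·262 − 11·190 = 6]
  20 = 3·6 + 2   → row H = row F − 3·row G = (2, −29, 40)   [check: −29·262 + 40·190 = 2]
  6 = 3·2 + 0   → remainder 0, stop. gcd = 2 (last nonzero row H).
So gcd(262, 190) = 2, with Bézout identity −29·262 + 40·190 = 2. Containment (⊇): the Bézout identity exhibits 2 as an element of (262, 190), giving (2) ⊆ (262, 190). Containment (⊆): since 2 | 262 and 2 | 190 (262 = 2·131, 190 = 2·95), every Z-linear combination of 262 and 190 is divisible by 2, so (262, 190) ⊆ (2). Therefore (262, 190) = (2), d = 2.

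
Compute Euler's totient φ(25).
φ is multiplicative, with φ(p^e) = p^e − p^(e−1). Factorise 25 = 5^2. Then
  φ(25) = (5^2 − 5^1) = 20 = 20.

Final answer: φ(25) = 20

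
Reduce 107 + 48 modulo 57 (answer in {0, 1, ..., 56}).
Reduce the summands first: 107 ≡ 50 (mod 57), so 107 + 48 ≡ 50 + 48 (mod 57). 50 + 48 = 98; 98 = 1·57 + 41, so (107 + 48) mod 57 = 41.

Final answer: 41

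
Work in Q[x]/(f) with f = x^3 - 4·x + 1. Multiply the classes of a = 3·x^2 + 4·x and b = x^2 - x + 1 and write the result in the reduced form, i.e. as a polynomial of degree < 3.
First multiply in Q[x] without reducing: a · b = 3·x^4 + x^3 - x^2 + 4·x. Now divide by f(x) = x^3 - 4·x + 1, eliminating the leading term at each step:
  leading term 3·x^4: subtract (3·x)·f(x) = 3·x^4 - 12·x^2 + 3·x, leaving x^3 + 11·x^2 + x
  leading term x^3: subtract (1)·f(x) = x^3 - 4·x + 1, leaving 11·x^2 + 5·x - 1
The degree is now < 3, so this is the remainder. Hence a · b ≡ 11·x^2 + 5·x - 1 in Q[x]/(f).

Final answer: a · b ≡ 11·x^2 + 5·x - 1 (mod f(x))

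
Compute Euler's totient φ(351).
φ(351) = 216

φ is multiplicative, with φ(p^e) = p^e − p^(e−1). Factorise 351 = 3^3 · 13. Then
  φ(351) = (3^3 − 3^2) · (13 − 1) = 18 · 12 = 216.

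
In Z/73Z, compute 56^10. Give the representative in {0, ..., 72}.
49

Use repeated squaring. Binary(10) = 1010. Walk through the bits of the exponent 10 left-to-right: at each bit after the leading one, square the running value, then multiply by 56 if the bit is 1 (always reducing mod 73):
  bit 1 = 1 (leading): start with 56.
  bit 2 = 0: square 56^2 = 3136 ≡ 70 (mod 73).
  bit 3 = 1: square 70^2 = 4900 ≡ 9; bit is 1, so multiply 9·56 = 504 ≡ 66 (mod 73).
  bit 4 = 0: square 66^2 = 4356 ≡ 49 (mod 73).
Final value: 56^10 ≡ 49 (mod 73).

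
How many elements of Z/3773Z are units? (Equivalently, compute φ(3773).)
An element a ∈ Z/3773Z is a unit iff gcd(a, 3773) = 1, so the number of units is φ(3773). φ is multiplicative, with φ(p^e) = p^e − p^(e−1). Factorise 3773 = 7^3 · 11. Then
  φ(3773) = (7^3 − 7^2) · (11 − 1) = 294 · 10 = 2940.

Final answer: Z/3773Z has φ(3773) = 2940 units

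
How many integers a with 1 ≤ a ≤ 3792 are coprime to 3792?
1248

The number of a ∈ {1, ..., 3792} with gcd(a, 3792) = 1 is by definition Euler's totient φ(3792). φ is multiplicative, with φ(p^e) = p^e − p^(e−1). Factorise 3792 = 2^4 · 3 · 79. Then
  φ(3792) = (2^4 − 2^3) · (3 − 1) · (79 − 1) = 8 · 2 · 78 = 1248.
So there are 1248 such integers.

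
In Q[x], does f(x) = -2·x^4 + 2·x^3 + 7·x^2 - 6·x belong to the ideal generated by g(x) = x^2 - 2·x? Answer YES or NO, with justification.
YES

In Q[x] the ideal (g) consists of all multiples of g, so f ∈ (g) iff g | f, i.e. iff the remainder of f on division by g is 0. Divide f by g (g is monic, so eliminate the leading term of the running remainder at each step):
  leading term -2·x^4: subtract (-2·x^2)·g(x) = -2·x^4 + 4·x^3, leaving -2·x^3 + 7·x^2 - 6·x
  leading term -2·x^3: subtract (-2·x)·g(x) = -2·x^3 + 4·x^2, leaving 3·x^2 - 6·x
  leading term 3·x^2: subtract (3)·g(x) = 3·x^2 - 6·x, leaving 0
The remainder is 0, so f(x) = g(x) · h(x) with h(x) = -2·x^2 - 2·x + 3. Hence g | f, i.e. f ∈ (g).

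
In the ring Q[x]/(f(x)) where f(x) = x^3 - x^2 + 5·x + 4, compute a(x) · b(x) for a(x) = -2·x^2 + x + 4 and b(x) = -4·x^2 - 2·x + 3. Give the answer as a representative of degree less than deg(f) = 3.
a · b ≡ -56·x^2 - 77·x - 20 (mod f(x))

First multiply in Q[x] without reducing: a · b = 8·x^4 - 24·x^2 - 5·x + 12. Now divide by f(x) = x^3 - x^2 + 5·x + 4, eliminating the leading term at each step:
  leading term 8·x^4: subtract (8·x)·f(x) = 8·x^4 - 8·x^3 + 40·x^2 + 32·x, leaving 8·x^3 - 64·x^2 - 37·x + 12
  leading term 8·x^3: subtract (8)·f(x) = 8·x^3 - 8·x^2 + 40·x + 32, leaving -56·x^2 - 77·x - 20
The degree is now < 3, so this is the remainder. Hence a · b ≡ -56·x^2 - 77·x - 20 in Q[x]/(f).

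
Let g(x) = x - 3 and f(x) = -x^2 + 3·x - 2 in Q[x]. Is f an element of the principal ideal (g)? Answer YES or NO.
In Q[x] the ideal (g) consists of all multiples of g, so f ∈ (g) iff g | f, i.e. iff the remainder of f on division by g is 0. Divide f by g (g is monic, so eliminate the leading term of the running remainder at each step):
  leading term -x^2: subtract (-x)·g(x) = -x^2 + 3·x, leaving -2
The remainder r(x) = -2 ≠ 0 (and deg r < deg g), so g ∤ f, i.e. f ∉ (g).

Final answer: NO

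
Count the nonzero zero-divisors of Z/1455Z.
Z/1455Z has 686 nonzero zero-divisors

In Z/1455Z each nonzero element is either a unit (gcd with 1455 is 1) or a zero-divisor (gcd > 1). The number of units is φ(1455): factorise 1455 = 3 · 5 · 97, so φ(1455) = (3 − 1) · (5 − 1) · (97 − 1) = 2 · 4 · 96 = 768. The nonzero elements number 1455 − 1 = 1454. Hence the nonzero zero-divisors number 1454 − 768 = 686.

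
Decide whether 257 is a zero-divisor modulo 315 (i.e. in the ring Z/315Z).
gcd(257, 315) = 1, so 257 is a unit in Z/315Z (it has a multiplicative inverse). A unit cannot be a zero-divisor: if 257·b ≡ 0 then multiplying both sides by 257^(−1) gives b ≡ 0. So 257 is not a zero-divisor.

Final answer: NO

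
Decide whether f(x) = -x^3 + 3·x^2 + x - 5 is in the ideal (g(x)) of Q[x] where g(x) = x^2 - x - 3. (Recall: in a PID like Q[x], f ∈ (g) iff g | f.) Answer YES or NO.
In Q[x] the ideal (g) consists of all multiples of g, so f ∈ (g) iff g | f, i.e. iff the remainder of f on division by g is 0. Divide f by g (g is monic, so eliminate the leading term of the running remainder at each step):
  leading term -x^3: subtract (-x)·g(x) = -x^3 + x^2 + 3·x, leaving 2·x^2 - 2·x - 5
  leading term 2·x^2: subtract (2)·g(x) = 2·x^2 - 2·x - 6, leaving 1
The remainder r(x) = 1 ≠ 0 (and deg r < deg g), so g ∤ f, i.e. f ∉ (g).

Final answer: NO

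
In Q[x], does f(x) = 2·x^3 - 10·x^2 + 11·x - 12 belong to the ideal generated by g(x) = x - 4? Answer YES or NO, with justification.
In Q[x] the ideal (g) consists of all multiples of g, so f ∈ (g) iff g | f, i.e. iff the remainder of f on division by g is 0. Divide f by g (g is monic, so eliminate the leading term of the running remainder at each step):
  leading term 2·x^3: subtract (2·x^2)·g(x) = 2·x^3 - 8·x^2, leaving -2·x^2 + 11·x - 12
  leading term -2·x^2: subtract (-2·x)·g(x) = -2·x^2 + 8·x, leaving 3·x - 12
  leading term 3·x: subtract (3)·g(x) = 3·x - 12, leaving 0
The remainder is 0, so f(x) = g(x) · h(x) with h(x) = 2·x^2 - 2·x + 3. Hence g | f, i.e. f ∈ (g).

Final answer: YES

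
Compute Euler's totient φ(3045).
φ is multiplicative, with φ(p^e) = p^e − p^(e−1). Factorise 3045 = 3 · 5 · 7 · 29. Then
  φ(3045) = (3 − 1) · (5 − 1) · (7 − 1) · (29 − 1) = 2 · 4 · 6 · 28 = 1344.

Final answer: φ(3045) = 1344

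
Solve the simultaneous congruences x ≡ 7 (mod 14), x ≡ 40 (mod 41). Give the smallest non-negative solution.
The moduli 14, 41 are pairwise coprime, so by the CRT there is a unique solution mod 14·41 = 574.
Solve by successive substitution. Start with x ≡ 7 (mod 14).
  Combine with x ≡ 40 (mod 41): write x = 7 + 14·t and require 7 + 14·t ≡ 40 (mod 41), i.e. 14·t ≡ 40 − 7 ≡ 33 (mod 41). Since 14^(−1) ≡ 3 (mod 41), t ≡ 3·33 ≡ 17 (mod 41). So x ≡ 7 + 14·17 = 245 (mod 574).
Unique solution in [0, 574): x = 245.

Final answer: x ≡ 245 (mod 574); the representative in [0, 574) is 245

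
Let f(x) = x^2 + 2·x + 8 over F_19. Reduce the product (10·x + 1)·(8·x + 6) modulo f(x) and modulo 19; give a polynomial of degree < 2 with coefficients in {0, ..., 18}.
a · b ≡ 3·x + 12 (mod f(x))

Multiply as integer polynomials: a · b = 80·x^2 + 68·x + 6. Reducing coefficients mod 19: a · b ≡ 4·x^2 + 11·x + 6. Now divide by f(x) = x^2 + 2·x + 8 in F_19[x], eliminating the leading term at each step:
  leading term 4·x^2: subtract (4)·f(x) = 4·x^2 + 8·x + 13, leaving 3·x + 12 (coefficients mod 19)
The degree is now < 2, so this is the remainder. Hence a · b ≡ 3·x + 12 in F_19[x]/(f).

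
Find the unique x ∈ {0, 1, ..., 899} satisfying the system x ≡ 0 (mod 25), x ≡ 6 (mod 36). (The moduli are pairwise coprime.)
x ≡ 150 (mod 900); the representative in [0, 900) is 150

The moduli 25, 36 are pairwise coprime, so by the CRT there is a unique solution mod 25·36 = 900.
Solve by successive substitution. Start with x ≡ 0 (mod 25).
  Combine with x ≡ 6 (mod 36): write x = 25·t and require 25·t ≡ 6 (mod 36). Since 25^(−1) ≡ 13 (mod 36), t ≡ 13·6 ≡ 6 (mod 36). So x ≡ 25·6 = 150 (mod 900).
Unique solution in [0, 900): x = 150.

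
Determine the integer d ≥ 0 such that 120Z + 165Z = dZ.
In the PID Z, (a, b) is generated by gcd(a, b). Compute gcd(165, 120) with the extended Euclidean algorithm, tracking rows (r, s, t) with s·165 + t·120 = r:
  row A: (165, 1, 0)   [1·165 + 0·120 = 165]
  row B: (120, 0, 1)   [0·165 + 1·120 = 120]
  165 = 1·120 + 45   → row C = row A − 1·row B = (45, 1, −1)   [check: 1·165 − 1·120 = 45]
  120 = 2·45 + 30   → row D = row B − 2·row C = (30, −2, 3)   [check: −2·165 + 3·120 = 30]
  45 = 1·30 + 15   → row E = row C − 1·row D = (15, 3, −4)   [check: 3·165 − 4·120 = 15]
  30 = 2·15 + 0   → remainder 0, stop. gcd = 15 (last nonzero row E).
So gcd(120, 165) = 15, with Bézout identity 3·165 − 4·120 = 15. Containment (⊇): the Bézout identity exhibits 15 as an element of (120, 165), giving (15) ⊆ (120, 165). Containment (⊆): since 15 | 120 and 15 | 165 (120 = 15·8, 165 = 15·11), every Z-linear combination of 120 and 165 is divisible by 15, so (120, 165) ⊆ (15). Therefore (120, 165) = (15), d = 15.

Final answer: (120, 165) = (15); d = 15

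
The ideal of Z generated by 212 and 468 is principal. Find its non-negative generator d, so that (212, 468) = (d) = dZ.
(212, 468) = (4); d = 4

In the PID Z, (a, b) is generated by gcd(a, b). Compute gcd(468, 212) with the extended Euclidean algorithm, tracking rows (r, s, t) with s·468 + t·212 = r:
  row A: (468, 1, 0)   [1·468 + 0·212 = 468]
  row B: (212, 0, 1)   [0·468 + 1·212 = 212]
  468 = 2·212 + 44   → row C = row A − 2·row B = (44, 1, −2)   [check: 1·468 − 2·212 = 44]
  212 = 4·44 + 36   → row D = row B − 4·row C = (36, −4, 9)   [check: −4·468 + 9·212 = 36]
  44 = 1·36 + 8   → row E = row C − 1·row D = (8, 5, −11)   [check: 5·468 − 11·212 = 8]
  36 = 4·8 + 4   → row F = row D − 4·row E = (4, −24, 53)   [check: −24·468 + 53·212 = 4]
  8 = 2·4 + 0   → remainder 0, stop. gcd = 4 (last nonzero row F).
So gcd(212, 468) = 4, with Bézout identity −24·468 + 53·212 = 4. Containment (⊇): the Bézout identity exhibits 4 as an element of (212, 468), giving (4) ⊆ (212, 468). Containment (⊆): since 4 | 212 and 4 | 468 (212 = 4·53, 468 = 4·117), every Z-linear combination of 212 and 468 is divisible by 4, so (212, 468) ⊆ (4). Therefore (212, 468) = (4), d = 4.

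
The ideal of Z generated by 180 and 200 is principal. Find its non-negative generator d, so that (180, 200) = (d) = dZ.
In the PID Z, (a, b) is generated by gcd(a, b). Compute gcd(200, 180) with the extended Euclidean algorithm, tracking rows (r, s, t) with s·200 + t·180 = r:
  row A: (200, 1, 0)   [1·200 + 0·180 = 200]
  row B: (180, 0, 1)   [0·200 + 1·180 = 180]
  200 = 1·180 + 20   → row C = row A − 1·row B = (20, 1, −1)   [check: 1·200 − 1·180 = 20]
  180 = 9·20 + 0   → remainder 0, stop. gcd = 20 (last nonzero row C).
So gcd(180, 200) = 20, with Bézout identity 1·200 − 1·180 = 20. Containment (⊇): the Bézout identity exhibits 20 as an element of (180, 200), giving (20) ⊆ (180, 200). Containment (⊆): since 20 | 180 and 20 | 200 (180 = 20·9, 200 = 20·10), every Z-linear combination of 180 and 200 is divisible by 20, so (180, 200) ⊆ (20). Therefore (180, 200) = (20), d = 20.

Final answer: (180, 200) = (20); d = 20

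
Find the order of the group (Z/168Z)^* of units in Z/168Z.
|(Z/168Z)^*| = 48

(Z/168Z)^* consists of the classes a with gcd(a, 168) = 1, so its order is φ(168). φ is multiplicative, with φ(p^e) = p^e − p^(e−1). Factorise 168 = 2^3 · 3 · 7. Then
  φ(168) = (2^3 − 2^2) · (3 − 1) · (7 − 1) = 4 · 2 · 6 = 48.
Thus |(Z/168Z)^*| = 48.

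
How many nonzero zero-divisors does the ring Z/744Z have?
In Z/744Z each nonzero element is either a unit (gcd with 744 is 1) or a zero-divisor (gcd > 1). The number of units is φ(744): factorise 744 = 2^3 · 3 · 31, so φ(744) = (2^3 − 2^2) · (3 − 1) · (31 − 1) = 4 · 2 · 30 = 240. The nonzero elements number 744 − 1 = 743. Hence the nonzero zero-divisors number 743 − 240 = 503.

Final answer: Z/744Z has 503 nonzero zero-divisors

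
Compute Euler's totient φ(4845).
φ is multiplicative, with φ(p^e) = p^e − p^(e−1). Factorise 4845 = 3 · 5 · 17 · 19. Then
  φ(4845) = (3 − 1) · (5 − 1) · (17 − 1) · (19 − 1) = 2 · 4 · 16 · 18 = 2304.

Final answer: φ(4845) = 2304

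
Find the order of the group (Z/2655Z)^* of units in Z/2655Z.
(Z/2655Z)^* consists of the classes a with gcd(a, 2655) = 1, so its order is φ(2655). φ is multiplicative, with φ(p^e) = p^e − p^(e−1). Factorise 2655 = 3^2 · 5 · 59. Then
  φ(2655) = (3^2 − 3^1) · (5 − 1) · (59 − 1) = 6 · 4 · 58 = 1392.
Thus |(Z/2655Z)^*| = 1392.

Final answer: |(Z/2655Z)^*| = 1392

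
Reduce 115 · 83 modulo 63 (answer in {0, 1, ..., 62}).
Reduce the factors first: 115 ≡ 52, 83 ≡ 20 (mod 63), so 115 · 83 ≡ 52 · 20 (mod 63). 52 · 20 = 1040. Dividing by 63: 1040 = 16·63 + 32. So (115 · 83) mod 63 = 32.

Final answer: 32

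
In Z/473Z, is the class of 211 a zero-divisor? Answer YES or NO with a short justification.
gcd(211, 473) = 1, so 211 is a unit in Z/473Z (it has a multiplicative inverse). A unit cannot be a zero-divisor: if 211·b ≡ 0 then multiplying both sides by 211^(−1) gives b ≡ 0. So 211 is not a zero-divisor.

Final answer: NO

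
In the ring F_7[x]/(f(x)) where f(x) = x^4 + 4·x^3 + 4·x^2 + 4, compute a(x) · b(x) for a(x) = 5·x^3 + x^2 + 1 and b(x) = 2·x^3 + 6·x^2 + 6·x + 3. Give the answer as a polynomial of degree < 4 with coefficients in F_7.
a · b ≡ 6·x^3 + 4·x^2 + 3·x + 3 (mod f(x))

Multiply as integer polynomials: a · b = 10·x^6 + 32·x^5 + 36·x^4 + 23·x^3 + 9·x^2 + 6·x + 3. Reducing coefficients mod 7: a · b ≡ 3·x^6 + 4·x^5 + x^4 + 2·x^3 + 2·x^2 + 6·x + 3. Now divide by f(x) = x^4 + 4·x^3 + 4·x^2 + 4 in F_7[x], eliminating the leading term at each step:
  leading term 3·x^6: subtract (3·x^2)·f(x) = 3·x^6 + 5·x^5 + 5·x^4 + 5·x^2, leaving 6·x^5 + 3·x^4 + 2·x^3 + 4·x^2 + 6·x + 3 (coefficients mod 7)
  leading term 6·x^5: subtract (6·x)·f(x) = 6·x^5 + 3·x^4 + 3·x^3 + 3·x, leaving 6·x^3 + 4·x^2 + 3·x + 3 (coefficients mod 7)
The degree is now < 4, so this is the remainder. Hence a · b ≡ 6·x^3 + 4·x^2 + 3·x + 3 in F_7[x]/(f).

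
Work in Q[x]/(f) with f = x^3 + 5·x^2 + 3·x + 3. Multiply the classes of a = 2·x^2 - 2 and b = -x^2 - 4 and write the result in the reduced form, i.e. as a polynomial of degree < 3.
First multiply in Q[x] without reducing: a · b = -2·x^4 - 6·x^2 + 8. Now divide by f(x) = x^3 + 5·x^2 + 3·x + 3, eliminating the leading term at each step:
  leading term -2·x^4: subtract (-2·x)·f(x) = -2·x^4 - 10·x^3 - 6·x^2 - 6·x, leaving 10·x^3 + 6·x + 8
  leading term 10·x^3: subtract (10)·f(x) = 10·x^3 + 50·x^2 + 30·x + 30, leaving -50·x^2 - 24·x - 22
The degree is now < 3, so this is the remainder. Hence a · b ≡ -50·x^2 - 24·x - 22 in Q[x]/(f).

Final answer: a · b ≡ -50·x^2 - 24·x - 22 (mod f(x))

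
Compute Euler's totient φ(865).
φ(865) = 688

φ is multiplicative, with φ(p^e) = p^e − p^(e−1). Factorise 865 = 5 · 173. Then
  φ(865) = (5 − 1) · (173 − 1) = 4 · 172 = 688.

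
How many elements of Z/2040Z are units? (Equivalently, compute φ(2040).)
Z/2040Z has φ(2040) = 512 units

An element a ∈ Z/2040Z is a unit iff gcd(a, 2040) = 1, so the number of units is φ(2040). φ is multiplicative, with φ(p^e) = p^e − p^(e−1). Factorise 2040 = 2^3 · 3 · 5 · 17. Then
  φ(2040) = (2^3 − 2^2) · (3 − 1) · (5 − 1) · (17 − 1) = 4 · 2 · 4 · 16 = 512.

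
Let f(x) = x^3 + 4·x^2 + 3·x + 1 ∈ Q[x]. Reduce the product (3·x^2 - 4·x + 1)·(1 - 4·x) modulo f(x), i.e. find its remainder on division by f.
First multiply in Q[x] without reducing: a · b = -12·x^3 + 19·x^2 - 8·x + 1. Now divide by f(x) = x^3 + 4·x^2 + 3·x + 1, eliminating the leading term at each step:
  leading term -12·x^3: subtract (-12)·f(x) = -12·x^3 - 48·x^2 - 36·x - 12, leaving 67·x^2 + 28·x + 13
The degree is now < 3, so this is the remainder. Hence a · b ≡ 67·x^2 + 28·x + 13 in Q[x]/(f).

Final answer: a · b ≡ 67·x^2 + 28·x + 13 (mod f(x))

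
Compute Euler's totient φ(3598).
φ is multiplicative, with φ(p^e) = p^e − p^(e−1). Factorise 3598 = 2 · 7 · 257. Then
  φ(3598) = (2 − 1) · (7 − 1) · (257 − 1) = 1 · 6 · 256 = 1536.

Final answer: φ(3598) = 1536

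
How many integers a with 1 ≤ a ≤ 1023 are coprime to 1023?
The number of a ∈ {1, ..., 1023} with gcd(a, 1023) = 1 is by definition Euler's totient φ(1023). φ is multiplicative, with φ(p^e) = p^e − p^(e−1). Factorise 1023 = 3 · 11 · 31. Then
  φ(1023) = (3 − 1) · (11 − 1) · (31 − 1) = 2 · 10 · 30 = 600.
So there are 600 such integers.

Final answer: 600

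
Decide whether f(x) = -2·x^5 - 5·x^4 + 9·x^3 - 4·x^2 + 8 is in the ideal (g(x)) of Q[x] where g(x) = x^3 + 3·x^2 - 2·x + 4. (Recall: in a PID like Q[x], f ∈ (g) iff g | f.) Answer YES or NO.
In Q[x] the ideal (g) consists of all multiples of g, so f ∈ (g) iff g | f, i.e. iff the remainder of f on division by g is 0. Divide f by g (g is monic, so eliminate the leading term of the running remainder at each step):
  leading term -2·x^5: subtract (-2·x^2)·g(x) = -2·x^5 - 6·x^4 + 4·x^3 - 8·x^2, leaving x^4 + 5·x^3 + 4·x^2 + 8
  leading term x^4: subtract (x)·g(x) = x^4 + 3·x^3 - 2·x^2 + 4·x, leaving 2·x^3 + 6·x^2 - 4·x + 8
  leading term 2·x^3: subtract (2)·g(x) = 2·x^3 + 6·x^2 - 4·x + 8, leaving 0
The remainder is 0, so f(x) = g(x) · h(x) with h(x) = -2·x^2 + x + 2. Hence g | f, i.e. f ∈ (g).

Final answer: YES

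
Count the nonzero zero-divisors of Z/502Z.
In Z/502Z each nonzero element is either a unit (gcd with 502 is 1) or a zero-divisor (gcd > 1). The number of units is φ(502): factorise 502 = 2 · 251, so φ(502) = (2 − 1) · (251 − 1) = 1 · 250 = 250. The nonzero elements number 502 − 1 = 501. Hence the nonzero zero-divisors number 501 − 250 = 251.

Final answer: Z/502Z has 251 nonzero zero-divisors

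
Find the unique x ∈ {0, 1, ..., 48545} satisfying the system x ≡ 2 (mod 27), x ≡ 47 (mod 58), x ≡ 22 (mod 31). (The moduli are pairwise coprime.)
x ≡ 35021 (mod 48546); the representative in [0, 48546) is 35021

The moduli 27, 58, 31 are pairwise coprime, so by the CRT there is a unique solution mod 27·58·31 = 48546.
Solve by successive substitution. Start with x ≡ 2 (mod 27).
  Combine with x ≡ 47 (mod 58): write x = 2 + 27·t and require 2 + 27·t ≡ 47 (mod 58), i.e. 27·t ≡ 47 − 2 ≡ 45 (mod 58). Since 27^(−1) ≡ 43 (mod 58), t ≡ 43·45 ≡ 21 (mod 58). So x ≡ 2 + 27·21 = 569 (mod 1566).
  Combine with x ≡ 22 (mod 31): write x = 569 + 1566·t and require 569 + 1566·t ≡ 22 (mod 31), i.e. 1566·t ≡ 22 − 569 ≡ 11 (mod 31). Since 1566^(−1) ≡ 2 (mod 31) (1566 ≡ 16 (mod 31)), t ≡ 2·11 ≡ 22 (mod 31). So x ≡ 569 + 1566·22 = 35021 (mod 48546).
Unique solution in [0, 48546): x = 35021.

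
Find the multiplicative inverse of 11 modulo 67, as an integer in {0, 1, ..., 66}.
11^(−1) ≡ 61 (mod 67)

Apply the extended Euclidean algorithm to (67, 11), tracking rows (r, s, t) with s·67 + t·11 = r. Each division r_prev = q·r_cur + r_new produces the new row as (previous row) − q·(current row):
  row A: (67, 1, 0)   [1·67 + 0·11 = 67]
  row B: (11, 0, 1)   [0·67 + 1·11 = 11]
  67 = 6·11 + 1   → row C = row A − 6·row B = (1, 1, −6)   [check: 1·67 − 6·11 = 1]
  11 = 11·1 + 0   → remainder 0, stop. gcd = 1 (last nonzero row C).
The gcd is 1, so 11 is invertible mod 67. The last nonzero row gives 1·67 − 6·11 = 1, so t = −6. So 11^(−1) ≡ −6 ≡ 61 (mod 67). Verify: 11 · 61 = 671 ≡ 1 (mod 67). ✓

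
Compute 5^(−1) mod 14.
Apply the extended Euclidean algorithm to (14, 5), tracking rows (r, s, t) with s·14 + t·5 = r. Each division r_prev = q·r_cur + r_new produces the new row as (previous row) − q·(current row):
  row A: (14, 1, 0)   [1·14 + 0·5 = 14]
  row B: (5, 0, 1)   [0·14 + 1·5 = 5]
  14 = 2·5 + 4   → row C = row A − 2·row B = (4, 1, −2)   [check: 1·14 − 2·5 = 4]
  5 = 1·4 + 1   → row D = row B − 1·row C = (1, −1, 3)   [check: −1·14 + 3·5 = 1]
  4 = 4·1 + 0   → remainder 0, stop. gcd = 1 (last nonzero row D).
The gcd is 1, so 5 is invertible mod 14. The last nonzero row gives −1·14 + 3·5 = 1, so t = 3. So 5^(−1) ≡ 3 (mod 14). Verify: 5 · 3 = 15 ≡ 1 (mod 14). ✓

Final answer: 5^(−1) ≡ 3 (mod 14)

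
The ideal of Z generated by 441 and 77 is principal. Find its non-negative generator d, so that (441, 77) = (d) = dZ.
In the PID Z, (a, b) is generated by gcd(a, b). Compute gcd(441, 77) with the extended Euclidean algorithm, tracking rows (r, s, t) with s·441 + t·77 = r:
  row A: (441, 1, 0)   [1·441 + 0·77 = 441]
  row B: (77, 0, 1)   [0·441 + 1·77 = 77]
  441 = 5·77 + 56   → row C = row A − 5·row B = (56, 1, −5)   [check: 1·441 − 5·77 = 56]
  77 = 1·56 + 21   → row D = row B − 1·row C = (21, −1, 6)   [check: −1·441 + 6·77 = 21]
  56 = 2·21 + 14   → row E = row C − 2·row D = (14, 3, −17)   [check: 3·441 − 17·77 = 14]
  21 = 1·14 + 7   → row F = row D − 1·row E = (7, −4, 23)   [check: −4·441 + 23·77 = 7]
  14 = 2·7 + 0   → remainder 0, stop. gcd = 7 (last nonzero row F).
So gcd(441, 77) = 7, with Bézout identity −4·441 + 23·77 = 7. Containment (⊇): the Bézout identity exhibits 7 as an element of (441, 77), giving (7) ⊆ (441, 77). Containment (⊆): since 7 | 441 and 7 | 77 (441 = 7·63, 77 = 7·11), every Z-linear combination of 441 and 77 is divisible by 7, so (441, 77) ⊆ (7). Therefore (441, 77) = (7), d = 7.

Final answer: (441, 77) = (7); d = 7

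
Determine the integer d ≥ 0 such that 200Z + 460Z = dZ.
In the PID Z, (a, b) is generated by gcd(a, b). Compute gcd(460, 200) with the extended Euclidean algorithm, tracking rows (r, s, t) with s·460 + t·200 = r:
  row A: (460, 1, 0)   [1·460 + 0·200 = 460]
  row B: (200, 0, 1)   [0·460 + 1·200 = 200]
  460 = 2·200 + 60   → row C = row A − 2·row B = (60, 1, −2)   [check: 1·460 − 2·200 = 60]
  200 = 3·60 + 20   → row D = row B − 3·row C = (20, −3, 7)   [check: −3·460 + 7·200 = 20]
  60 = 3·20 + 0   → remainder 0, stop. gcd = 20 (last nonzero row D).
So gcd(200, 460) = 20, with Bézout identity −3·460 + 7·200 = 20. Containment (⊇): the Bézout identity exhibits 20 as an element of (200, 460), giving (20) ⊆ (200, 460). Containment (⊆): since 20 | 200 and 20 | 460 (200 = 20·10, 460 = 20·23), every Z-linear combination of 200 and 460 is divisible by 20, so (200, 460) ⊆ (20). Therefore (200, 460) = (20), d = 20.

Final answer: (200, 460) = (20); d = 20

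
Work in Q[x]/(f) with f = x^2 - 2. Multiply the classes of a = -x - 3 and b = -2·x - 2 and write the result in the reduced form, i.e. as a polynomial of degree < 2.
a · b ≡ 8·x + 10 (mod f(x))

First multiply in Q[x] without reducing: a · b = 2·x^2 + 8·x + 6. Now divide by f(x) = x^2 - 2, eliminating the leading term at each step:
  leading term 2·x^2: subtract (2)·f(x) = 2·x^2 - 4, leaving 8·x + 10
The degree is now < 2, so this is the remainder. Hence a · b ≡ 8·x + 10 in Q[x]/(f).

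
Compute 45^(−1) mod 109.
45^(−1) ≡ 63 (mod 109)

Apply the extended Euclidean algorithm to (109, 45), tracking rows (r, s, t) with s·109 + t·45 = r. Each division r_prev = q·r_cur + r_new produces the new row as (previous row) − q·(current row):
  row A: (109, 1, 0)   [1·109 + 0·45 = 109]
  row B: (45, 0, 1)   [0·109 + 1·45 = 45]
  109 = 2·45 + 19   → row C = row A − 2·row B = (19, 1, −2)   [check: 1·109 − 2·45 = 19]
  45 = 2·19 + 7   → row D = row B − 2·row C = (7, −2, 5)   [check: −2·109 + 5·45 = 7]
  19 = 2·7 + 5   → row E = row C − 2·row D = (5, 5, −12)   [check: 5·109 − 12·45 = 5]
  7 = 1·5 + 2   → row F = row D − 1·row E = (2, −7, 17)   [check: −7·109 + 17·45 = 2]
  5 = 2·2 + 1   → row G = row E − 2·row F = (1, 19, −46)   [check: 19·109 − 46·45 = 1]
  2 = 2·1 + 0   → remainder 0, stop. gcd = 1 (last nonzero row G).
The gcd is 1, so 45 is invertible mod 109. The last nonzero row gives 19·109 − 46·45 = 1, so t = −46. So 45^(−1) ≡ −46 ≡ 63 (mod 109). Verify: 45 · 63 = 2835 ≡ 1 (mod 109). ✓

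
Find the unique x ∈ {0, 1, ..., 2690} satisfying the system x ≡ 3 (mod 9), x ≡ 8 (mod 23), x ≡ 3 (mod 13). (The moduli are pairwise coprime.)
x ≡ 1641 (mod 2691); the representative in [0, 2691) is 1641

The moduli 9, 23, 13 are pairwise coprime, so by the CRT there is a unique solution mod 9·23·13 = 2691.
Solve by successive substitution. Start with x ≡ 3 (mod 9).
  Combine with x ≡ 8 (mod 23): write x = 3 + 9·t and require 3 + 9·t ≡ 8 (mod 23), i.e. 9·t ≡ 8 − 3 ≡ 5 (mod 23). Since 9^(−1) ≡ 18 (mod 23), t ≡ 18·5 ≡ 21 (mod 23). So x ≡ 3 + 9·21 = 192 (mod 207).
  Combine with x ≡ 3 (mod 13): write x = 192 + 207·t and require 192 + 207·t ≡ 3 (mod 13), i.e. 207·t ≡ 3 − 192 ≡ 6 (mod 13). Since 207^(−1) ≡ 12 (mod 13) (207 ≡ 12 (mod 13)), t ≡ 12·6 ≡ 7 (mod 13). So x ≡ 192 + 207·7 = 1641 (mod 2691).
Unique solution in [0, 2691): x = 1641.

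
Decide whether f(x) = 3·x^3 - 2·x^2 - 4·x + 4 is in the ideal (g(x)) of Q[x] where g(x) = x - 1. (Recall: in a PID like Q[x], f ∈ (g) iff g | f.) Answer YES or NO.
In Q[x] the ideal (g) consists of all multiples of g, so f ∈ (g) iff g | f, i.e. iff the remainder of f on division by g is 0. Divide f by g (g is monic, so eliminate the leading term of the running remainder at each step):
  leading term 3·x^3: subtract (3·x^2)·g(x) = 3·x^3 - 3·x^2, leaving x^2 - 4·x + 4
  leading term x^2: subtract (x)·g(x) = x^2 - x, leaving 4 - 3·x
  leading term -3·x: subtract (-3)·g(x) = 3 - 3·x, leaving 1
The remainder r(x) = 1 ≠ 0 (and deg r < deg g), so g ∤ f, i.e. f ∉ (g).

Final answer: NO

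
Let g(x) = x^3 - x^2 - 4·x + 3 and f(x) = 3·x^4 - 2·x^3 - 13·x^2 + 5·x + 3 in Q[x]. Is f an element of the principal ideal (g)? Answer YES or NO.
YES

In Q[x] the ideal (g) consists of all multiples of g, so f ∈ (g) iff g | f, i.e. iff the remainder of f on division by g is 0. Divide f by g (g is monic, so eliminate the leading term of the running remainder at each step):
  leading term 3·x^4: subtract (3·x)·g(x) = 3·x^4 - 3·x^3 - 12·x^2 + 9·x, leaving x^3 - x^2 - 4·x + 3
  leading term x^3: subtract (1)·g(x) = x^3 - x^2 - 4·x + 3, leaving 0
The remainder is 0, so f(x) = g(x) · h(x) with h(x) = 3·x + 1. Hence g | f, i.e. f ∈ (g).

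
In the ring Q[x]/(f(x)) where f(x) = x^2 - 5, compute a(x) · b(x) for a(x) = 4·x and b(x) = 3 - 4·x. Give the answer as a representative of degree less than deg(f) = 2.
First multiply in Q[x] without reducing: a · b = -16·x^2 + 12·x. Now divide by f(x) = x^2 - 5, eliminating the leading term at each step:
  leading term -16·x^2: subtract (-16)·f(x) = 80 - 16·x^2, leaving 12·x - 80
The degree is now < 2, so this is the remainder. Hence a · b ≡ 12·x - 80 in Q[x]/(f).

Final answer: a · b ≡ 12·x - 80 (mod f(x))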